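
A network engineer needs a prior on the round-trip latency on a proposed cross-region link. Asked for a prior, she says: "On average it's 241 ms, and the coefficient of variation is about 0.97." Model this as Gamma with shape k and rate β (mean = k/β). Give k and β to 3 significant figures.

k ≈ 1.06, β ≈ 0.00441

For Gamma(k, rate β): mean = k/β, variance = k/β², so CV = 1/√k.
CV = 0.97, hence k = 1/CV² = 1.06.
Then β = k/mean = 1.06/241 = 0.00441.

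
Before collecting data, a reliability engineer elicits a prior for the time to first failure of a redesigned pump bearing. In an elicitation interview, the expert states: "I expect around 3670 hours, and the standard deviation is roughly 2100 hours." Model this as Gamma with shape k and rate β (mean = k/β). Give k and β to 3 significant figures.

For Gamma(k, rate β): mean = k/β, variance = k/β², so CV = 1/√k.
CV = SD/mean = 2100/3670 = 0.5722, hence k = 1/CV² = 3.05.
Then β = k/mean = 3.05/3670 = 0.000832.

k ≈ 3.05, β ≈ 0.000832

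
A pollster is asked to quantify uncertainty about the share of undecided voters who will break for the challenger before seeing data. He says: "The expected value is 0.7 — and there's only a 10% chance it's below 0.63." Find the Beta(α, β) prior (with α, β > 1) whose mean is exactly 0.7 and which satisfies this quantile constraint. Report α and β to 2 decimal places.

α ≈ 50.63, β ≈ 21.70

With mean 0.7 fixed, write α = 0.7s, β = 0.3s where s = α+β.
Need P(θ < 0.63) = 0.1 under Beta(0.7s, 0.3s). Normal approximation: (q−m)/√(m(1−m)/s) ≈ z_{0.1} = -1.28, so s ≈ 0.7·0.3·(-1.28)²/(0.63−0.7)² = 70.4.
At s = 70.4: P(θ<0.63) ≈ 0.103. Adjusting to match 0.1 gives s ≈ 72.32.
So α = 0.7·72.32 ≈ 50.63, β = 0.3·72.32 ≈ 21.70.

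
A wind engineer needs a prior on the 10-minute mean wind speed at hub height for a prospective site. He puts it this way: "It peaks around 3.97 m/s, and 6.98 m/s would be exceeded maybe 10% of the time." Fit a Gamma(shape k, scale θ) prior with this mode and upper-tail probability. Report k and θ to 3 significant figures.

k ≈ 6.97, θ ≈ 0.665

Gamma(k,θ) with k>1 has mode (k−1)θ, so θ = 3.97/(k−1).
Need P(X < 6.98) = 0.9 with θ tied to k this way. Start at k = 2, θ = 3.97: P(X<6.98) ≈ 0.525.
Too low — raise k to concentrate. Iterating converges to k ≈ 6.97.
Then θ = 3.97/(6.97−1) ≈ 0.665.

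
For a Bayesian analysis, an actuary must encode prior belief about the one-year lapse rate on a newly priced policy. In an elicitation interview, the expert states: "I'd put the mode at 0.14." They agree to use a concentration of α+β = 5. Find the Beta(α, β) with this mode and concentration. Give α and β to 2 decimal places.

α = 1.42, β = 3.58

For α,β > 1 the Beta mode is (α−1)/(α+β−2). With α+β = 5, the mode is (α−1)/3.
Set (α−1)/3 = 0.14 → α = 1 + 0.14·3 = 1.42.
β = 5 − α = 3.58.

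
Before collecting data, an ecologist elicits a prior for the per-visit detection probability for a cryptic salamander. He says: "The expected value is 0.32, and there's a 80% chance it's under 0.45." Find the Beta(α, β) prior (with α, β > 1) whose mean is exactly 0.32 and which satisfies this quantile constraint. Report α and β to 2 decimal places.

With mean 0.32 fixed, write α = 0.32s, β = 0.68s where s = α+β.
Need P(θ < 0.45) = 0.8 under Beta(0.32s, 0.68s). Normal approximation: (q−m)/√(m(1−m)/s) ≈ z_{0.8} = 0.842, so s ≈ 0.32·0.68·(0.842)²/(0.45−0.32)² = 9.1.
At s = 9.1: P(θ<0.45) ≈ 0.806. Adjusting to match 0.8 gives s ≈ 8.56.
So α = 0.32·8.56 ≈ 2.74, β = 0.68·8.56 ≈ 5.82.

α ≈ 2.74, β ≈ 5.82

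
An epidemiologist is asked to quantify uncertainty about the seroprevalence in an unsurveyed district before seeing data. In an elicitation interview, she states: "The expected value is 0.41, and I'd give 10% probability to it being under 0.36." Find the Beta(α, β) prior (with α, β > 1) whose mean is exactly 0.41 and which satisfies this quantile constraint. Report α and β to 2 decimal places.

α ≈ 64.37, β ≈ 92.62

With mean 0.41 fixed, write α = 0.41s, β = 0.59s where s = α+β.
Need P(θ < 0.36) = 0.1 under Beta(0.41s, 0.59s). Normal approximation: (q−m)/√(m(1−m)/s) ≈ z_{0.1} = -1.28, so s ≈ 0.41·0.59·(-1.28)²/(0.36−0.41)² = 158.9.
At s = 158.9: P(θ<0.36) ≈ 0.099. Adjusting to match 0.1 gives s ≈ 156.99.
So α = 0.41·156.99 ≈ 64.37, β = 0.59·156.99 ≈ 92.62.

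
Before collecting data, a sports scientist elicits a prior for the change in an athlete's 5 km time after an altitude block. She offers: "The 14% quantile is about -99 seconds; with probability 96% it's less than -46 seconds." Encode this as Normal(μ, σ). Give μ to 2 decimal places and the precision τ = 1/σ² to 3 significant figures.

For Normal(μ,σ), the p-quantile is μ + z_p·σ. Here z_{0.14} = -1.08, z_{0.96} = 1.751.
So -99 = μ − 1.08σ and -46 = μ + 1.751σ.
Subtracting: σ = (-46 − -99)/(1.751 − (-1.08)) = 18.72.
Then μ = -99 − (-1.08)·18.72 = -78.78.
Precision τ = 1/σ² = 1/18.72² = 0.00285.

μ = -78.78, τ = 0.00285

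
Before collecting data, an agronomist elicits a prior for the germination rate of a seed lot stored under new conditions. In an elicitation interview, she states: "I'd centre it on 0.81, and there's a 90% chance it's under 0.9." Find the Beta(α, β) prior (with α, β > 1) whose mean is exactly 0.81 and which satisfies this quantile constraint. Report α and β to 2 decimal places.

α ≈ 21.68, β ≈ 5.09

With mean 0.81 fixed, write α = 0.81s, β = 0.19s where s = α+β.
Need P(θ < 0.9) = 0.9 under Beta(0.81s, 0.19s). Normal approximation: (q−m)/√(m(1−m)/s) ≈ z_{0.9} = 1.28, so s ≈ 0.81·0.19·(1.28)²/(0.9−0.81)² = 31.2.
At s = 31.2: P(θ<0.9) ≈ 0.920. Adjusting to match 0.9 gives s ≈ 26.77.
So α = 0.81·26.77 ≈ 21.68, β = 0.19·26.77 ≈ 5.09.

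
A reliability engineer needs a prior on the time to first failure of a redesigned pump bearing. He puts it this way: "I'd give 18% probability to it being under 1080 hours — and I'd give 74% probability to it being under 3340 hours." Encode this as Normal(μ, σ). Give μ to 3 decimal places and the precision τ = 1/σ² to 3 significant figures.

The p-quantile of Normal(μ,σ) is μ + z_p·σ, with z_{0.18} = -0.9154 and z_{0.74} = 0.6433.
Eliminate σ: μ = (z₂·x₁ − z₁·x₂)/(z₂ − z₁) = (0.6433·1080 − (-0.9154)·3340)/1.559 = 2407.203.
Then σ = (x₂ − x₁)/(z₂ − z₁) = (3340 − 1080)/1.559 = 1449.916.
Precision τ = 1/σ² = 1/1450² = 4.76e-07.

μ = 2407.203, τ = 4.76e-07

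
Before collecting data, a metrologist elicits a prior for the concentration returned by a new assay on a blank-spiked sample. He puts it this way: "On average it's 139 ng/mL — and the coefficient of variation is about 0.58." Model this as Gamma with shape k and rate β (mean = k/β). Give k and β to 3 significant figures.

k ≈ 2.97, β ≈ 0.0214

For Gamma(k, rate β): mean = k/β, variance = k/β², so CV = 1/√k.
CV = 0.58, hence k = 1/CV² = 2.97.
Then β = k/mean = 2.97/139 = 0.0214.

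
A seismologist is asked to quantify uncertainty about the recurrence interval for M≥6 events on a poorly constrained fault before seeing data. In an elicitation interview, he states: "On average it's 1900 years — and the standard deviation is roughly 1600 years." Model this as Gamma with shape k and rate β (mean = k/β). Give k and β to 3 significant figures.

For Gamma(k, rate β): mean = k/β, variance = k/β², so CV = 1/√k.
CV = SD/mean = 1600/1900 = 0.8421, hence k = 1/CV² = 1.41.
Then β = k/mean = 1.41/1900 = 0.000742.

k ≈ 1.41, β ≈ 0.000742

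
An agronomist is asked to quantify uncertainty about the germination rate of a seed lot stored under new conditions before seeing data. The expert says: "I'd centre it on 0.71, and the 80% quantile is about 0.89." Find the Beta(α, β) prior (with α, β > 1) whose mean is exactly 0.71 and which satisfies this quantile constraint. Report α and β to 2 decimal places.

With mean 0.71 fixed, write α = 0.71s, β = 0.29s where s = α+β.
Need P(θ < 0.89) = 0.8 under Beta(0.71s, 0.29s). Normal approximation: (q−m)/√(m(1−m)/s) ≈ z_{0.8} = 0.842, so s ≈ 0.71·0.29·(0.842)²/(0.89−0.71)² = 4.5.
At s = 4.5: P(θ<0.89) ≈ 0.799. Adjusting to match 0.8 gives s ≈ 4.53.
So α = 0.71·4.53 ≈ 3.21, β = 0.29·4.53 ≈ 1.31.

α ≈ 3.21, β ≈ 1.31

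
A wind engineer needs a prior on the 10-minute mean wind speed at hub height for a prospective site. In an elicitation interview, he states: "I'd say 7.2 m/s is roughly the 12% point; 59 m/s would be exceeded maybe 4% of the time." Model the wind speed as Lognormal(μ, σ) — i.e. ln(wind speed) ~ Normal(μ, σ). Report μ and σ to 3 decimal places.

μ ≈ 2.819, σ ≈ 0.719

If T ~ Lognormal(μ,σ) then ln T ~ Normal(μ,σ), so the p-quantile of ln T is μ + z_p·σ.
ln(7.2) = 1.974 and ln(59) = 4.078; z_{0.12} = -1.175, z_{0.96} = 1.751.
σ = (4.078 − 1.974)/(1.751 − (-1.175)) = 0.719.
μ = 1.974 − (-1.175)·0.719 = 2.819.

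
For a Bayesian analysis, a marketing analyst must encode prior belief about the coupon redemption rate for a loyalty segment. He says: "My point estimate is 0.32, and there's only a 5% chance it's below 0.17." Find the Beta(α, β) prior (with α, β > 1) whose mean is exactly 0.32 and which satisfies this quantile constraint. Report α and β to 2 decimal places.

With mean 0.32 fixed, write α = 0.32s, β = 0.68s where s = α+β.
Need P(θ < 0.17) = 0.05 under Beta(0.32s, 0.68s). Normal approximation: (q−m)/√(m(1−m)/s) ≈ z_{0.05} = -1.64, so s ≈ 0.32·0.68·(-1.64)²/(0.17−0.32)² = 26.2.
At s = 26.2: P(θ<0.17) ≈ 0.036. Adjusting to match 0.05 gives s ≈ 22.12.
So α = 0.32·22.12 ≈ 7.08, β = 0.68·22.12 ≈ 15.04.

α ≈ 7.08, β ≈ 15.04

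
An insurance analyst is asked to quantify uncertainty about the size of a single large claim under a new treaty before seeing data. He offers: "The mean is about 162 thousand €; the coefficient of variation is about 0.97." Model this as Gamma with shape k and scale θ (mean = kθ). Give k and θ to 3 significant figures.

For Gamma(k, scale θ): mean = kθ, variance = kθ², so CV = 1/√k.
CV = 0.97, hence k = 1/CV² = 1.06.
Then θ = mean/k = 162/1.06 = 152.

k ≈ 1.06, θ ≈ 152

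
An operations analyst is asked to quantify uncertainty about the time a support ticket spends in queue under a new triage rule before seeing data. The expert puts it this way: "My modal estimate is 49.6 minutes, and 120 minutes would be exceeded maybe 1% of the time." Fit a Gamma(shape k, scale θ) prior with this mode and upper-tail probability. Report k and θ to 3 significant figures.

Gamma(k,θ) with k>1 has mode (k−1)θ, so θ = 49.6/(k−1).
Need P(X < 120) = 0.99 with θ tied to k this way. Start at k = 2, θ = 49.6: P(X<120) ≈ 0.696.
Too low — raise k to concentrate. Iterating converges to k ≈ 7.06.
Then θ = 49.6/(7.06−1) ≈ 8.19.

k ≈ 7.06, θ ≈ 8.19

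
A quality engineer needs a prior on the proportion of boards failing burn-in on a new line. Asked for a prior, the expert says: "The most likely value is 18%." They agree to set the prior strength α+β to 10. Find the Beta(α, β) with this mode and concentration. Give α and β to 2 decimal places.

For α,β > 1 the Beta mode is (α−1)/(α+β−2). With α+β = 10, the mode is (α−1)/8.
Set (α−1)/8 = 0.18 → α = 1 + 0.18·8 = 2.44.
β = 10 − α = 7.56.

α = 2.44, β = 7.56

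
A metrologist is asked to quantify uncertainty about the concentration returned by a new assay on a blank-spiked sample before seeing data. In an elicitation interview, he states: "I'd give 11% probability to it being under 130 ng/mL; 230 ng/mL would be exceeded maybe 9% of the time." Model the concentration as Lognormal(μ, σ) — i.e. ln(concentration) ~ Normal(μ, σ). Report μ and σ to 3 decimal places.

If T ~ Lognormal(μ,σ) then ln T ~ Normal(μ,σ), so the p-quantile of ln T is μ + z_p·σ.
ln(130) = 4.868 and ln(230) = 5.438; z_{0.11} = -1.227, z_{0.91} = 1.341.
σ = (5.438 − 4.868)/(1.341 − (-1.227)) = 0.222.
μ = 4.868 − (-1.227)·0.222 = 5.140.

μ ≈ 5.140, σ ≈ 0.222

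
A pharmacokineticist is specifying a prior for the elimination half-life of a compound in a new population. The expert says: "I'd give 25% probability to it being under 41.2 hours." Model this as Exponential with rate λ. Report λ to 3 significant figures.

λ ≈ 0.00698

P(T < 41.2) = 1 − e^(−λ·41.2) = 0.25, so λ = −ln(1−0.25)/41.2 = −ln(0.75)/41.2 = 0.00698.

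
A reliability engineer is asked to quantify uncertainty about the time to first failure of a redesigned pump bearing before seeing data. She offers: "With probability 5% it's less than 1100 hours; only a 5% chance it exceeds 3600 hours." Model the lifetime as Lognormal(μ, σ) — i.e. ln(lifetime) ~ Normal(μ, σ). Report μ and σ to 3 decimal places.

If T ~ Lognormal(μ,σ) then ln T ~ Normal(μ,σ), so the p-quantile of ln T is μ + z_p·σ.
ln(1100) = 7.003 and ln(3600) = 8.189; z_{0.05} = -1.645, z_{0.95} = 1.645.
σ = (8.189 − 7.003)/(1.645 − (-1.645)) = 0.360.
μ = 7.003 − (-1.645)·0.360 = 7.596.

μ ≈ 7.596, σ ≈ 0.360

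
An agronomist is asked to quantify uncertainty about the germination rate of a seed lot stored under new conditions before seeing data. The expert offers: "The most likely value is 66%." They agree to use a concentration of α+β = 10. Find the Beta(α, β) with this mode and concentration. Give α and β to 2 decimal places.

α = 6.28, β = 3.72

For α,β > 1 the Beta mode is (α−1)/(α+β−2). With α+β = 10, the mode is (α−1)/8.
Set (α−1)/8 = 0.66 → α = 1 + 0.66·8 = 6.28.
β = 10 − α = 3.72.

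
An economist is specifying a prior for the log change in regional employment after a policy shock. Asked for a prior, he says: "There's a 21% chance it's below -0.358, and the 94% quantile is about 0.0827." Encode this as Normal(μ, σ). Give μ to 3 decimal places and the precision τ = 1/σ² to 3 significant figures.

The p-quantile of Normal(μ,σ) is μ + z_p·σ, with z_{0.21} = -0.8064 and z_{0.94} = 1.555.
Eliminate σ: μ = (z₂·x₁ − z₁·x₂)/(z₂ − z₁) = (1.555·-0.358 − (-0.8064)·0.0827)/2.361 = -0.207.
Then σ = (x₂ − x₁)/(z₂ − z₁) = (0.0827 − -0.358)/2.361 = 0.187.
Precision τ = 1/σ² = 1/0.1866² = 28.7.

μ = -0.207, τ = 28.7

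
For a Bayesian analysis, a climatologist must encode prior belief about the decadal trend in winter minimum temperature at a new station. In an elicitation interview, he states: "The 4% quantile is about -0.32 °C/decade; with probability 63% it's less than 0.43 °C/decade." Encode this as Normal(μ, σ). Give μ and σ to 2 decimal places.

For Normal(μ,σ), the p-quantile is μ + z_p·σ. Here z_{0.04} = -1.751, z_{0.63} = 0.3319.
So -0.32 = μ − 1.751σ and 0.43 = μ + 0.3319σ.
Subtracting: σ = (0.43 − -0.32)/(0.3319 − (-1.751)) = 0.36.
Then μ = -0.32 − (-1.751)·0.36 = 0.31.

μ = 0.31, σ = 0.36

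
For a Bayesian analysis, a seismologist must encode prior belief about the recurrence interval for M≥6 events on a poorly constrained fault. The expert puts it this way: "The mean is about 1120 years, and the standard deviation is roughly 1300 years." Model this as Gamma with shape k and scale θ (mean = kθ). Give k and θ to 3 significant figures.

For Gamma(k, scale θ): mean = kθ, variance = kθ², so CV = 1/√k.
CV = SD/mean = 1300/1120 = 1.161, hence k = 1/CV² = 0.742.
Then θ = mean/k = 1120/0.742 = 1510.

k ≈ 0.742, θ ≈ 1510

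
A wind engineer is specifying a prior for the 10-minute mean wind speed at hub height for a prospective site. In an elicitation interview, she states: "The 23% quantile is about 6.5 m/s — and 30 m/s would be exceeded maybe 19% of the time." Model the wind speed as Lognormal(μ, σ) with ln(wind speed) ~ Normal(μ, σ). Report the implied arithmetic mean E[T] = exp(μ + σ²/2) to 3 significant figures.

E[T] ≈ 20.5 m/s

If T ~ Lognormal(μ,σ) then ln T ~ Normal(μ,σ), so the p-quantile of ln T is μ + z_p·σ.
ln(6.5) = 1.872 and ln(30) = 3.401; z_{0.23} = -0.7388, z_{0.81} = 0.8779.
σ = (3.401 − 1.872)/(0.8779 − (-0.7388)) = 0.946.
μ = 1.872 − (-0.7388)·0.946 = 2.571.
E[T] = exp(μ + σ²/2) = exp(2.571 + 0.4474) = 20.5 m/s.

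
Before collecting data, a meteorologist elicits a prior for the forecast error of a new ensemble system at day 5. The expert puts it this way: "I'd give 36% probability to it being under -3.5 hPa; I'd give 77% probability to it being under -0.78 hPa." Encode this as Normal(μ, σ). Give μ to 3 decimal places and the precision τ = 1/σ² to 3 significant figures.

μ = -2.611, τ = 0.163

The p-quantile of Normal(μ,σ) is μ + z_p·σ, with z_{0.36} = -0.3585 and z_{0.77} = 0.7388.
Eliminate σ: μ = (z₂·x₁ − z₁·x₂)/(z₂ − z₁) = (0.7388·-3.5 − (-0.3585)·-0.78)/1.097 = -2.611.
Then σ = (x₂ − x₁)/(z₂ − z₁) = (-0.78 − -3.5)/1.097 = 2.479.
Precision τ = 1/σ² = 1/2.479² = 0.163.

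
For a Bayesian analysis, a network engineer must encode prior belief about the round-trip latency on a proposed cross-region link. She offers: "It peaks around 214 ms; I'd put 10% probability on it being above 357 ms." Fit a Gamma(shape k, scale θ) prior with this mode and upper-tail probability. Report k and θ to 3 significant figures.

k ≈ 8.21, θ ≈ 29.7

Gamma(k,θ) with k>1 has mode (k−1)θ, so θ = 214/(k−1).
Need P(X < 357) = 0.9 with θ tied to k this way. Start at k = 2, θ = 214: P(X<357) ≈ 0.497.
Too low — raise k to concentrate. Iterating converges to k ≈ 8.21.
Then θ = 214/(8.21−1) ≈ 29.7.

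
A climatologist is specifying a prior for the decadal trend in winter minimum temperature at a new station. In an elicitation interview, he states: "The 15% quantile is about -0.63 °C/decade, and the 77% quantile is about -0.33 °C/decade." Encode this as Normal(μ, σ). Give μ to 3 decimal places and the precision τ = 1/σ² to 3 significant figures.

The p-quantile of Normal(μ,σ) is μ + z_p·σ, with z_{0.15} = -1.036 and z_{0.77} = 0.7388.
Eliminate σ: μ = (z₂·x₁ − z₁·x₂)/(z₂ − z₁) = (0.7388·-0.63 − (-1.036)·-0.33)/1.775 = -0.455.
Then σ = (x₂ − x₁)/(z₂ − z₁) = (-0.33 − -0.63)/1.775 = 0.169.
Precision τ = 1/σ² = 1/0.169² = 35.

μ = -0.455, τ = 35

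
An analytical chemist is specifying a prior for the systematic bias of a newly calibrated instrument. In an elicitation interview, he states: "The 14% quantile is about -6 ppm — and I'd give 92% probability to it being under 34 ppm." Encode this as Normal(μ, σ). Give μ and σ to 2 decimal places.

μ = 11.39, σ = 16.09

The p-quantile of Normal(μ,σ) is μ + z_p·σ, with z_{0.14} = -1.08 and z_{0.92} = 1.405.
Eliminate σ: μ = (z₂·x₁ − z₁·x₂)/(z₂ − z₁) = (1.405·-6 − (-1.08)·34)/2.485 = 11.39.
Then σ = (x₂ − x₁)/(z₂ − z₁) = (34 − -6)/2.485 = 16.09.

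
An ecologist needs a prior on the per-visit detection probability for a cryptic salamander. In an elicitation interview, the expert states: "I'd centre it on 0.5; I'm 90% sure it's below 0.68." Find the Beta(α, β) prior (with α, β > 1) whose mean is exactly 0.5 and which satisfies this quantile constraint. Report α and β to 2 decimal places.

With mean 0.5 fixed, write α = 0.5s, β = 0.5s where s = α+β.
Need P(θ < 0.68) = 0.9 under Beta(0.5s, 0.5s). Normal approximation: (q−m)/√(m(1−m)/s) ≈ z_{0.9} = 1.28, so s ≈ 0.5·0.5·(1.28)²/(0.68−0.5)² = 12.7.
At s = 12.7: P(θ<0.68) ≈ 0.903. Adjusting to match 0.9 gives s ≈ 12.32.
So α = 0.5·12.32 ≈ 6.16, β = 0.5·12.32 ≈ 6.16.

α ≈ 6.16, β ≈ 6.16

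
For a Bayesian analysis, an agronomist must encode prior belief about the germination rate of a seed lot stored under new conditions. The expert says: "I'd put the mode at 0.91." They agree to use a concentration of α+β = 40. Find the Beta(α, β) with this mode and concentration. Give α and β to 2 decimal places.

For α,β > 1 the Beta mode is (α−1)/(α+β−2). With α+β = 40, the mode is (α−1)/38.
Set (α−1)/38 = 0.91 → α = 1 + 0.91·38 = 35.58.
β = 40 − α = 4.42.

α = 35.58, β = 4.42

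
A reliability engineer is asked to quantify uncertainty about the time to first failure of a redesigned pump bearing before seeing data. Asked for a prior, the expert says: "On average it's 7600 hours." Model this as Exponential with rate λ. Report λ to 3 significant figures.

Exponential mean = 1/λ, so λ = 1/7600.0 = 0.000132.

λ ≈ 0.000132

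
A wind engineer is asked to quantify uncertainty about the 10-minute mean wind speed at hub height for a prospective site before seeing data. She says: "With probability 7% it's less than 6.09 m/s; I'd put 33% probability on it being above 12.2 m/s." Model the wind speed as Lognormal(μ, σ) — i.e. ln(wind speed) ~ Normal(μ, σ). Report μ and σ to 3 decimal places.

μ ≈ 2.342, σ ≈ 0.363

If T ~ Lognormal(μ,σ) then ln T ~ Normal(μ,σ), so the p-quantile of ln T is μ + z_p·σ.
ln(6.09) = 1.807 and ln(12.2) = 2.501; z_{0.07} = -1.476, z_{0.67} = 0.4399.
σ = (2.501 − 1.807)/(0.4399 − (-1.476)) = 0.363.
μ = 1.807 − (-1.476)·0.363 = 2.342.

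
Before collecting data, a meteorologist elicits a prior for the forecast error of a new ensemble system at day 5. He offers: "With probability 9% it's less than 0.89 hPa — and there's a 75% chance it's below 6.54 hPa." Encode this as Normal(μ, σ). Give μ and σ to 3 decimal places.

The p-quantile of Normal(μ,σ) is μ + z_p·σ, with z_{0.09} = -1.341 and z_{0.75} = 0.6745.
Eliminate σ: μ = (z₂·x₁ − z₁·x₂)/(z₂ − z₁) = (0.6745·0.89 − (-1.341)·6.54)/2.015 = 4.649.
Then σ = (x₂ − x₁)/(z₂ − z₁) = (6.54 − 0.89)/2.015 = 2.804.

μ = 4.649, σ = 2.804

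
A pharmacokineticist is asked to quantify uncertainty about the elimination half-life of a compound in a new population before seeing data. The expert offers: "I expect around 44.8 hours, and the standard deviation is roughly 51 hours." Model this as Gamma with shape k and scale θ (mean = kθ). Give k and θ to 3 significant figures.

k ≈ 0.772, θ ≈ 58.1

For Gamma(k, scale θ): mean = kθ, variance = kθ², so CV = 1/√k.
CV = SD/mean = 51/44.8 = 1.138, hence k = 1/CV² = 0.772.
Then θ = mean/k = 44.8/0.772 = 58.1.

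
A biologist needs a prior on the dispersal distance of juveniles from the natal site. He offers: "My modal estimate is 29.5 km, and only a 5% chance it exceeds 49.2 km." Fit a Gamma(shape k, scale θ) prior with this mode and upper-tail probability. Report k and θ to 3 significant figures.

Gamma(k,θ) with k>1 has mode (k−1)θ, so θ = 29.5/(k−1).
Need P(X < 49.2) = 0.95 with θ tied to k this way. Start at k = 2, θ = 29.5: P(X<49.2) ≈ 0.497.
Too low — raise k to concentrate. Iterating converges to k ≈ 11.7.
Then θ = 29.5/(11.7−1) ≈ 2.76.

k ≈ 11.7, θ ≈ 2.76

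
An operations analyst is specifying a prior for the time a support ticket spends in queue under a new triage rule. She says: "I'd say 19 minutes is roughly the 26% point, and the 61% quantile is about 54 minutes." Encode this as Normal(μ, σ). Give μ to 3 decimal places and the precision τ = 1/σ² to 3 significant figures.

μ = 43.404, τ = 0.000695

The p-quantile of Normal(μ,σ) is μ + z_p·σ, with z_{0.26} = -0.6433 and z_{0.61} = 0.2793.
Eliminate σ: μ = (z₂·x₁ − z₁·x₂)/(z₂ − z₁) = (0.2793·19 − (-0.6433)·54)/0.9227 = 43.404.
Then σ = (x₂ − x₁)/(z₂ − z₁) = (54 − 19)/0.9227 = 37.934.
Precision τ = 1/σ² = 1/37.93² = 0.000695.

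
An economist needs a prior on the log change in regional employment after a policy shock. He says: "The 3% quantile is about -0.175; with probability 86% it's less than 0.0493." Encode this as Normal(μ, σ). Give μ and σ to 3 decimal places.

μ = -0.033, σ = 0.076

For Normal(μ,σ), the p-quantile is μ + z_p·σ. Here z_{0.03} = -1.881, z_{0.86} = 1.08.
So -0.175 = μ − 1.881σ and 0.0493 = μ + 1.08σ.
Subtracting: σ = (0.0493 − -0.175)/(1.08 − (-1.881)) = 0.076.
Then μ = -0.175 − (-1.881)·0.076 = -0.033.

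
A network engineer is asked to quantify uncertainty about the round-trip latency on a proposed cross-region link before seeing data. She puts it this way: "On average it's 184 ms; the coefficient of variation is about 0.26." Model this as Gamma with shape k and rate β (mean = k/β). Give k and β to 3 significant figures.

For Gamma(k, rate β): mean = k/β, variance = k/β², so CV = 1/√k.
CV = 0.26, hence k = 1/CV² = 14.8.
Then β = k/mean = 14.8/184 = 0.0804.

k ≈ 14.8, β ≈ 0.0804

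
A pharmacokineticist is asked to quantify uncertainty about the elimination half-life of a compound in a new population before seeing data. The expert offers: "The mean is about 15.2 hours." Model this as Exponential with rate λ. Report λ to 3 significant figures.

λ ≈ 0.0658

Exponential mean = 1/λ, so λ = 1/15.2 = 0.0658.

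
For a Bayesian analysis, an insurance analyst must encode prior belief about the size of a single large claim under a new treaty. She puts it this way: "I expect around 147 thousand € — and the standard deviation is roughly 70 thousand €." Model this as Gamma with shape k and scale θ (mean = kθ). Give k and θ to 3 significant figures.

For Gamma(k, scale θ): mean = kθ, variance = kθ², so CV = 1/√k.
CV = SD/mean = 70/147 = 0.4762, hence k = 1/CV² = 4.41.
Then θ = mean/k = 147/4.41 = 33.3.

k ≈ 4.41, θ ≈ 33.3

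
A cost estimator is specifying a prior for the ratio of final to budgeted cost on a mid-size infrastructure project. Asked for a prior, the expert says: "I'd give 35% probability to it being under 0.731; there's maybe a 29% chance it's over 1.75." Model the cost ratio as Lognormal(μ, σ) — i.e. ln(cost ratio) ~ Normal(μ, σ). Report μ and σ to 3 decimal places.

If T ~ Lognormal(μ,σ) then ln T ~ Normal(μ,σ), so the p-quantile of ln T is μ + z_p·σ.
ln(0.731) = -0.3133 and ln(1.75) = 0.5596; z_{0.35} = -0.3853, z_{0.71} = 0.5534.
σ = (0.5596 − -0.3133)/(0.5534 − (-0.3853)) = 0.930.
μ = -0.3133 − (-0.3853)·0.930 = 0.045.

μ ≈ 0.045, σ ≈ 0.930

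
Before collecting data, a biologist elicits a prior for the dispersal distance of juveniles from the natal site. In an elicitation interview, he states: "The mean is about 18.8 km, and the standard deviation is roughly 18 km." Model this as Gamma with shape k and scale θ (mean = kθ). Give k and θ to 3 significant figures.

k ≈ 1.09, θ ≈ 17.2

For Gamma(k, scale θ): mean = kθ, variance = kθ², so CV = 1/√k.
CV = SD/mean = 18/18.8 = 0.9574, hence k = 1/CV² = 1.09.
Then θ = mean/k = 18.8/1.09 = 17.2.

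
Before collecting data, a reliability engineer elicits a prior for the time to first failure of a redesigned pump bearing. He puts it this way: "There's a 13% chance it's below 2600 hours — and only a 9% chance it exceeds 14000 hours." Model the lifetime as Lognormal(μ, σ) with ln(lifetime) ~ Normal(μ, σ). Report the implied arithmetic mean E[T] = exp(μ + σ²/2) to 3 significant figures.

If T ~ Lognormal(μ,σ) then ln T ~ Normal(μ,σ), so the p-quantile of ln T is μ + z_p·σ.
ln(2600) = 7.863 and ln(14000) = 9.547; z_{0.13} = -1.126, z_{0.91} = 1.341.
σ = (9.547 − 7.863)/(1.341 − (-1.126)) = 0.682.
μ = 7.863 − (-1.126)·0.682 = 8.632.
E[T] = exp(μ + σ²/2) = exp(8.632 + 0.2328) = 7080 hours.

E[T] ≈ 7080 hours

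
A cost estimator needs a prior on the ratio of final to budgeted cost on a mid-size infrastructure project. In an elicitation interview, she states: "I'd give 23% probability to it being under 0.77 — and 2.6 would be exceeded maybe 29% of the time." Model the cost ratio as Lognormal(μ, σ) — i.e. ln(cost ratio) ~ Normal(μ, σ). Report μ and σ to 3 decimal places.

If T ~ Lognormal(μ,σ) then ln T ~ Normal(μ,σ), so the p-quantile of ln T is μ + z_p·σ.
ln(0.77) = -0.2614 and ln(2.6) = 0.9555; z_{0.23} = -0.7388, z_{0.71} = 0.5534.
σ = (0.9555 − -0.2614)/(0.5534 − (-0.7388)) = 0.942.
μ = -0.2614 − (-0.7388)·0.942 = 0.434.

μ ≈ 0.434, σ ≈ 0.942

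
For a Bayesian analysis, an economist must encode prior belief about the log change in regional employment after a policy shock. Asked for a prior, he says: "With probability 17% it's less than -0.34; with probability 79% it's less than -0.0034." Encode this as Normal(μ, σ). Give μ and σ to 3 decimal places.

For Normal(μ,σ), the p-quantile is μ + z_p·σ. Here z_{0.17} = -0.9542, z_{0.79} = 0.8064.
So -0.34 = μ − 0.9542σ and -0.0034 = μ + 0.8064σ.
Subtracting: σ = (-0.0034 − -0.34)/(0.8064 − (-0.9542)) = 0.191.
Then μ = -0.34 − (-0.9542)·0.191 = -0.158.

μ = -0.158, σ = 0.191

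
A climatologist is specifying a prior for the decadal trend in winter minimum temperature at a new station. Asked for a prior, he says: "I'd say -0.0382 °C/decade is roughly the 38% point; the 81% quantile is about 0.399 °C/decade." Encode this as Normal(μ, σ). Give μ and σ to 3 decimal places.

μ = 0.075, σ = 0.369

The p-quantile of Normal(μ,σ) is μ + z_p·σ, with z_{0.38} = -0.3055 and z_{0.81} = 0.8779.
Eliminate σ: μ = (z₂·x₁ − z₁·x₂)/(z₂ − z₁) = (0.8779·-0.0382 − (-0.3055)·0.399)/1.183 = 0.075.
Then σ = (x₂ − x₁)/(z₂ − z₁) = (0.399 − -0.0382)/1.183 = 0.369.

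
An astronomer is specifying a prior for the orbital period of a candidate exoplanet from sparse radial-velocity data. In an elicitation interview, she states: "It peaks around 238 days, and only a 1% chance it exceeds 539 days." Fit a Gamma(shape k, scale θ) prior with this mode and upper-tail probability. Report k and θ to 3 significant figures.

k ≈ 8.17, θ ≈ 33.2

Gamma(k,θ) with k>1 has mode (k−1)θ, so θ = 238/(k−1).
Need P(X < 539) = 0.99 with θ tied to k this way. Start at k = 2, θ = 238: P(X<539) ≈ 0.661.
Too low — raise k to concentrate. Iterating converges to k ≈ 8.17.
Then θ = 238/(8.17−1) ≈ 33.2.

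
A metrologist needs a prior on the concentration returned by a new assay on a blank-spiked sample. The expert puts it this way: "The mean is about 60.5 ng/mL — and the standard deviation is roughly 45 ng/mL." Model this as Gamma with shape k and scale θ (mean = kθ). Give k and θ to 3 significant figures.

k ≈ 1.81, θ ≈ 33.5

For Gamma(k, scale θ): mean = kθ, variance = kθ², so CV = 1/√k.
CV = SD/mean = 45/60.5 = 0.7438, hence k = 1/CV² = 1.81.
Then θ = mean/k = 60.5/1.81 = 33.5.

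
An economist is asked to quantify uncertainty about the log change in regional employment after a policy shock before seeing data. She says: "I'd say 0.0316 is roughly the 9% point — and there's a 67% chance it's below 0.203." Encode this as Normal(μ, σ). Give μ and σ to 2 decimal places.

The p-quantile of Normal(μ,σ) is μ + z_p·σ, with z_{0.09} = -1.341 and z_{0.67} = 0.4399.
Eliminate σ: μ = (z₂·x₁ − z₁·x₂)/(z₂ − z₁) = (0.4399·0.0316 − (-1.341)·0.203)/1.781 = 0.16.
Then σ = (x₂ − x₁)/(z₂ − z₁) = (0.203 − 0.0316)/1.781 = 0.10.

μ = 0.16, σ = 0.10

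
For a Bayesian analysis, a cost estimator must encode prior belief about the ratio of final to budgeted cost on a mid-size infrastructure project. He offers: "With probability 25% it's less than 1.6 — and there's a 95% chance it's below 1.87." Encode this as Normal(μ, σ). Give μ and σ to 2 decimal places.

μ = 1.68, σ = 0.12

For Normal(μ,σ), the p-quantile is μ + z_p·σ. Here z_{0.25} = -0.6745, z_{0.95} = 1.645.
So 1.6 = μ − 0.6745σ and 1.87 = μ + 1.645σ.
Subtracting: σ = (1.87 − 1.6)/(1.645 − (-0.6745)) = 0.12.
Then μ = 1.6 − (-0.6745)·0.12 = 1.68.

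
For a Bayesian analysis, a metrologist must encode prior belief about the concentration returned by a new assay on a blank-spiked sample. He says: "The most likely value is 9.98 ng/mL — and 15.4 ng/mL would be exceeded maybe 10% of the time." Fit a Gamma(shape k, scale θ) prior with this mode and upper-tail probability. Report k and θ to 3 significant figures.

Gamma(k,θ) with k>1 has mode (k−1)θ, so θ = 9.98/(k−1).
Need P(X < 15.4) = 0.9 with θ tied to k this way. Start at k = 2, θ = 9.98: P(X<15.4) ≈ 0.456.
Too low — raise k to concentrate. Iterating converges to k ≈ 10.9.
Then θ = 9.98/(10.9−1) ≈ 1.01.

k ≈ 10.9, θ ≈ 1.01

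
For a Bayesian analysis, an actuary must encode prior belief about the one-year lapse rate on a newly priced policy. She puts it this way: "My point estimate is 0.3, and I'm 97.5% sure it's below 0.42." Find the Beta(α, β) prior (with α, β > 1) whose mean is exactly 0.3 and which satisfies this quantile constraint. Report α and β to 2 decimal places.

With mean 0.3 fixed, write α = 0.3s, β = 0.7s where s = α+β.
Need P(θ < 0.42) = 0.975 under Beta(0.3s, 0.7s). Normal approximation: (q−m)/√(m(1−m)/s) ≈ z_{0.975} = 1.96, so s ≈ 0.3·0.7·(1.96)²/(0.42−0.3)² = 56.0.
At s = 56.0: P(θ<0.42) ≈ 0.970. Adjusting to match 0.975 gives s ≈ 60.75.
So α = 0.3·60.75 ≈ 18.23, β = 0.7·60.75 ≈ 42.53.

α ≈ 18.23, β ≈ 42.53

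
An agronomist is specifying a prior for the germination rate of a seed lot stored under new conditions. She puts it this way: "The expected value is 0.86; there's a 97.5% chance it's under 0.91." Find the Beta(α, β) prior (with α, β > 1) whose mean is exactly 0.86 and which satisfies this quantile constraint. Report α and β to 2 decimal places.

With mean 0.86 fixed, write α = 0.86s, β = 0.14s where s = α+β.
Need P(θ < 0.91) = 0.975 under Beta(0.86s, 0.14s). Normal approximation: (q−m)/√(m(1−m)/s) ≈ z_{0.975} = 1.96, so s ≈ 0.86·0.14·(1.96)²/(0.91−0.86)² = 185.0.
At s = 185.0: P(θ<0.91) ≈ 0.985. Adjusting to match 0.975 gives s ≈ 153.98.
So α = 0.86·153.98 ≈ 132.43, β = 0.14·153.98 ≈ 21.56.

α ≈ 132.43, β ≈ 21.56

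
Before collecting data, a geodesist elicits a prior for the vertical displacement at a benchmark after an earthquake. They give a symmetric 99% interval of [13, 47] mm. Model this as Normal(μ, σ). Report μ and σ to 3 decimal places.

μ = 30.000, σ = 6.600

A symmetric 99% interval runs μ ± z·σ with z = 2.576.
Half-width = 17, so σ = 17/2.576 = 6.600.
μ is the interval midpoint, 30.000.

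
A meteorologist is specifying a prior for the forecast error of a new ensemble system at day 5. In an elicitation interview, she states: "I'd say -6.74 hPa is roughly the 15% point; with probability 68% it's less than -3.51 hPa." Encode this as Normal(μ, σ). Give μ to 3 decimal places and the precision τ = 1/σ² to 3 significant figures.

μ = -4.514, τ = 0.217

The p-quantile of Normal(μ,σ) is μ + z_p·σ, with z_{0.15} = -1.036 and z_{0.68} = 0.4677.
Eliminate σ: μ = (z₂·x₁ − z₁·x₂)/(z₂ − z₁) = (0.4677·-6.74 − (-1.036)·-3.51)/1.504 = -4.514.
Then σ = (x₂ − x₁)/(z₂ − z₁) = (-3.51 − -6.74)/1.504 = 2.147.
Precision τ = 1/σ² = 1/2.147² = 0.217.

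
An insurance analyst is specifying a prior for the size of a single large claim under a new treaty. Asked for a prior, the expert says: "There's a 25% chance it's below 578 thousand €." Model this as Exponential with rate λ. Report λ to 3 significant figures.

λ ≈ 0.000498

P(T < 578.0) = 1 − e^(−λ·578.0) = 0.25, so λ = −ln(1−0.25)/578.0 = −ln(0.75)/578.0 = 0.000498.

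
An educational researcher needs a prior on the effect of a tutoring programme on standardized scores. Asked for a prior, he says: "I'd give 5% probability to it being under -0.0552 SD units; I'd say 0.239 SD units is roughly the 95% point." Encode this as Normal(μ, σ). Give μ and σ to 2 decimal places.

μ = 0.09, σ = 0.09

For Normal(μ,σ), the p-quantile is μ + z_p·σ. Here z_{0.05} = -1.645, z_{0.95} = 1.645.
So -0.0552 = μ − 1.645σ and 0.239 = μ + 1.645σ.
Subtracting: σ = (0.239 − -0.0552)/(1.645 − (-1.645)) = 0.09.
Then μ = -0.0552 − (-1.645)·0.09 = 0.09.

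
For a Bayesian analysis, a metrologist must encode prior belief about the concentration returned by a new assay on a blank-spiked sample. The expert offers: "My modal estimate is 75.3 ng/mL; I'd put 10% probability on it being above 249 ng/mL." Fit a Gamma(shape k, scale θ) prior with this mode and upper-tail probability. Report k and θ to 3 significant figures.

Gamma(k,θ) with k>1 has mode (k−1)θ, so θ = 75.3/(k−1).
Need P(X < 249) = 0.9 with θ tied to k this way. Start at k = 2, θ = 75.3: P(X<249) ≈ 0.842.
Too low — raise k to concentrate. Iterating converges to k ≈ 2.32.
Then θ = 75.3/(2.32−1) ≈ 57.2.

k ≈ 2.32, θ ≈ 57.2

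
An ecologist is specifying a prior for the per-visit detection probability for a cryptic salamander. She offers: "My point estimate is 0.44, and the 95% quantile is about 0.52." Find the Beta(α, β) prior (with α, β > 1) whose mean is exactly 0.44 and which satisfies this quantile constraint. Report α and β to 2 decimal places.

α ≈ 46.20, β ≈ 58.81

With mean 0.44 fixed, write α = 0.44s, β = 0.56s where s = α+β.
Need P(θ < 0.52) = 0.95 under Beta(0.44s, 0.56s). Normal approximation: (q−m)/√(m(1−m)/s) ≈ z_{0.95} = 1.64, so s ≈ 0.44·0.56·(1.64)²/(0.52−0.44)² = 104.2.
At s = 104.2: P(θ<0.52) ≈ 0.949. Adjusting to match 0.95 gives s ≈ 105.01.
So α = 0.44·105.01 ≈ 46.20, β = 0.56·105.01 ≈ 58.81.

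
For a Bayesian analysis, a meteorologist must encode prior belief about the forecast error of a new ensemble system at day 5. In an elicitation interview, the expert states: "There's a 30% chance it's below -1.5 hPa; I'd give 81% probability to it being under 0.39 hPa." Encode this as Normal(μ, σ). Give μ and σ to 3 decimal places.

For Normal(μ,σ), the p-quantile is μ + z_p·σ. Here z_{0.3} = -0.5244, z_{0.81} = 0.8779.
So -1.5 = μ − 0.5244σ and 0.39 = μ + 0.8779σ.
Subtracting: σ = (0.39 − -1.5)/(0.8779 − (-0.5244)) = 1.348.
Then μ = -1.5 − (-0.5244)·1.348 = -0.793.

μ = -0.793, σ = 1.348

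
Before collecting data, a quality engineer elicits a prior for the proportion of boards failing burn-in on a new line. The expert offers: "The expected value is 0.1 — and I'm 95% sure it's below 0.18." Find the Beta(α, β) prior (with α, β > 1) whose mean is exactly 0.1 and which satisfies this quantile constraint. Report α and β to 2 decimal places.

With mean 0.1 fixed, write α = 0.1s, β = 0.9s where s = α+β.
Need P(θ < 0.18) = 0.95 under Beta(0.1s, 0.9s). Normal approximation: (q−m)/√(m(1−m)/s) ≈ z_{0.95} = 1.64, so s ≈ 0.1·0.9·(1.64)²/(0.18−0.1)² = 38.0.
At s = 38.0: P(θ<0.18) ≈ 0.934. Adjusting to match 0.95 gives s ≈ 46.73.
So α = 0.1·46.73 ≈ 4.67, β = 0.9·46.73 ≈ 42.06.

α ≈ 4.67, β ≈ 42.06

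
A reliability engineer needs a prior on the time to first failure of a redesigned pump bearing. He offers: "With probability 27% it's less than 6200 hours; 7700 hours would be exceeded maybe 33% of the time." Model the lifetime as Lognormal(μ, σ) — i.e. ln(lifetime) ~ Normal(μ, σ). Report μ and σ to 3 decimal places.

If T ~ Lognormal(μ,σ) then ln T ~ Normal(μ,σ), so the p-quantile of ln T is μ + z_p·σ.
ln(6200) = 8.732 and ln(7700) = 8.949; z_{0.27} = -0.6128, z_{0.67} = 0.4399.
σ = (8.949 − 8.732)/(0.4399 − (-0.6128)) = 0.206.
μ = 8.732 − (-0.6128)·0.206 = 8.858.

μ ≈ 8.858, σ ≈ 0.206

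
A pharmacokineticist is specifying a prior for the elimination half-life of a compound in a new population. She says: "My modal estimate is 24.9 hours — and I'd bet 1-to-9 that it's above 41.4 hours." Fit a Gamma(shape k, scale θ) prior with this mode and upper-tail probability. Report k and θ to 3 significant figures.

Gamma(k,θ) with k>1 has mode (k−1)θ, so θ = 24.9/(k−1).
Need P(X < 41.4) = 0.9 with θ tied to k this way. Start at k = 2, θ = 24.9: P(X<41.4) ≈ 0.495.
Too low — raise k to concentrate. Iterating converges to k ≈ 8.3.
Then θ = 24.9/(8.3−1) ≈ 3.41.

k ≈ 8.3, θ ≈ 3.41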